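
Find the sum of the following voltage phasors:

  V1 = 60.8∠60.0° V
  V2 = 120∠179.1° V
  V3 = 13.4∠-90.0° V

Step 1 — Convert each phasor to rectangular form:
  V1 = 60.8·(cos(60.0°) + j·sin(60.0°)) = 30.4 + j52.65 V
  V2 = 120·(cos(179.1°) + j·sin(179.1°)) = -120 + j1.885 V
  V3 = 13.4·(cos(-90.0°) + j·sin(-90.0°)) = 0 - j13.4 V
Step 2 — Sum components: V_total = -89.59 + j41.14 V.
Step 3 — Convert to polar: |V_total| = 98.58 V, ∠V_total = 155.3°.

V_total = 98.58∠155.3° V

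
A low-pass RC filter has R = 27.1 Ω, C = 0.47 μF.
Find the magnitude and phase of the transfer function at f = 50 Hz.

Step 1 — Angular frequency: ω = 2π·50 = 314.2 rad/s.
Step 2 — Transfer function: H(jω) = 1/(1 + jωRC).
Step 3 — Denominator: 1 + jωRC = 1 + j·314.2·27.1·4.7e-07 = 1 + j0.004001.
Step 4 — H = 1 - j0.004001.
Step 5 — Magnitude: |H| = 1 (-0.0 dB); phase: φ = -0.2°.

|H| = 1 (-0.0 dB), φ = -0.2°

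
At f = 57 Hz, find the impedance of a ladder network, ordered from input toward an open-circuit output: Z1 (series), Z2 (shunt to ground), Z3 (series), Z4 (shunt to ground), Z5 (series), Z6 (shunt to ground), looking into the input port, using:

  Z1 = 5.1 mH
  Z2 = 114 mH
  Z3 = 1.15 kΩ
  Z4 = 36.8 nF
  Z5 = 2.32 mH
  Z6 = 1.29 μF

Step 1 — Angular frequency: ω = 2π·f = 2π·57 = 358.1 rad/s.
Step 2 — Component impedances:
  Z1: Z = jωL = j·358.1·0.0051 = 0 + j1.827 Ω
  Z2: Z = jωL = j·358.1·0.114 = 0 + j40.83 Ω
  Z3: Z = R = 1150 Ω
  Z4: Z = 1/(jωC) = -j/(ω·C) = 0 - j7.587e+04 Ω
  Z5: Z = jωL = j·358.1·0.00232 = 0 + j0.8309 Ω
  Z6: Z = 1/(jωC) = -j/(ω·C) = 0 - j2164 Ω
Step 3 — Ladder network (open output): work backward from the far end, alternating series and parallel combinations. Z_in = 0.3437 + j43.27 Ω = 43.27∠89.5° Ω.

Z = 0.3437 + j43.27 Ω = 43.27∠89.5° Ω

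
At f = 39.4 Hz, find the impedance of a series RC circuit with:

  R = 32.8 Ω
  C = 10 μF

Step 1 — Angular frequency: ω = 2π·f = 2π·39.4 = 247.6 rad/s.
Step 2 — Component impedances:
  R: Z = R = 32.8 Ω
  C: Z = 1/(jωC) = -j/(ω·C) = 0 - j403.9 Ω
Step 3 — Series combination: Z_total = R + C = 32.8 - j403.9 Ω = 405.3∠-85.4° Ω.

Z = 32.8 - j403.9 Ω = 405.3∠-85.4° Ω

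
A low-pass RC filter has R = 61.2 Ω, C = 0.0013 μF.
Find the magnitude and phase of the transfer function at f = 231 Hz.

Step 1 — Angular frequency: ω = 2π·231 = 1451 rad/s.
Step 2 — Transfer function: H(jω) = 1/(1 + jωRC).
Step 3 — Denominator: 1 + jωRC = 1 + j·1451·61.2·1.3e-09 = 1 + j0.0001155.
Step 4 — H = 1 - j0.0001155.
Step 5 — Magnitude: |H| = 1 (-0.0 dB); phase: φ = -0.0°.

|H| = 1 (-0.0 dB), φ = -0.0°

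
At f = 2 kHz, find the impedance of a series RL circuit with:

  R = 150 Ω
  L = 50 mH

Step 1 — Angular frequency: ω = 2π·f = 2π·2000 = 1.257e+04 rad/s.
Step 2 — Component impedances:
  R: Z = R = 150 Ω
  L: Z = jωL = j·1.257e+04·0.05 = 0 + j628.3 Ω
Step 3 — Series combination: Z_total = R + L = 150 + j628.3 Ω = 646∠76.6° Ω.

Z = 150 + j628.3 Ω = 646∠76.6° Ω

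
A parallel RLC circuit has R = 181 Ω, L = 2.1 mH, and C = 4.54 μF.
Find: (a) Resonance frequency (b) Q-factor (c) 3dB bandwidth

Step 1 — Resonance: ω₀ = 1/√(LC) = 1/√(0.0021·4.54e-06) = 1.024e+04 rad/s.
Step 2 — f₀ = ω₀/(2π) = 1630 Hz.
Step 3 — Parallel Q: Q = R/(ω₀L) = 181/(1.024e+04·0.0021) = 8.416.
Step 4 — Bandwidth: Δω = ω₀/Q = 1217 rad/s; BW = Δω/(2π) = 193.7 Hz.

(a) f₀ = 1630 Hz  (b) Q = 8.416  (c) BW = 193.7 Hz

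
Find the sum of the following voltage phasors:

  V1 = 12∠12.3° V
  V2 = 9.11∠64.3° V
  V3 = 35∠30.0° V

Step 1 — Convert each phasor to rectangular form:
  V1 = 12·(cos(12.3°) + j·sin(12.3°)) = 11.72 + j2.556 V
  V2 = 9.11·(cos(64.3°) + j·sin(64.3°)) = 3.951 + j8.209 V
  V3 = 35·(cos(30.0°) + j·sin(30.0°)) = 30.31 + j17.5 V
Step 2 — Sum components: V_total = 45.99 + j28.27 V.
Step 3 — Convert to polar: |V_total| = 53.98 V, ∠V_total = 31.6°.

V_total = 53.98∠31.6° V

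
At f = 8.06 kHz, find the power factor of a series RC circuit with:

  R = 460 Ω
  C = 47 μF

Step 1 — Angular frequency: ω = 2π·f = 2π·8060 = 5.064e+04 rad/s.
Step 2 — Component impedances:
  R: Z = R = 460 Ω
  C: Z = 1/(jωC) = -j/(ω·C) = 0 - j0.4201 Ω
Step 3 — Series combination: Z_total = R + C = 460 - j0.4201 Ω = 460∠-0.1° Ω.
Step 4 — Power factor: PF = cos(φ) = Re(Z)/|Z| = 460/460 = 1.
Step 5 — Type: Im(Z) = -0.4201 ⇒ leading (phase φ = -0.1°).

PF = 1 (leading, φ = -0.1°)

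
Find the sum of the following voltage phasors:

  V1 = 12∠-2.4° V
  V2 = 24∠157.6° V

Step 1 — Convert each phasor to rectangular form:
  V1 = 12·(cos(-2.4°) + j·sin(-2.4°)) = 11.99 - j0.5025 V
  V2 = 24·(cos(157.6°) + j·sin(157.6°)) = -22.19 + j9.146 V
Step 2 — Sum components: V_total = -10.2 + j8.643 V.
Step 3 — Convert to polar: |V_total| = 13.37 V, ∠V_total = 139.7°.

V_total = 13.37∠139.7° V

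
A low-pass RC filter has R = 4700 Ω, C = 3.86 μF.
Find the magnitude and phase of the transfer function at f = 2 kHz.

Step 1 — Angular frequency: ω = 2π·2000 = 1.257e+04 rad/s.
Step 2 — Transfer function: H(jω) = 1/(1 + jωRC).
Step 3 — Denominator: 1 + jωRC = 1 + j·1.257e+04·4700·3.86e-06 = 1 + j228.
Step 4 — H = 1.924e-05 - j0.004386.
Step 5 — Magnitude: |H| = 0.004386 (-47.2 dB); phase: φ = -89.7°.

|H| = 0.004386 (-47.2 dB), φ = -89.7°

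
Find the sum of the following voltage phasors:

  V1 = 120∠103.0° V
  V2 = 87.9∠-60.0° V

Step 1 — Convert each phasor to rectangular form:
  V1 = 120·(cos(103.0°) + j·sin(103.0°)) = -26.99 + j116.9 V
  V2 = 87.9·(cos(-60.0°) + j·sin(-60.0°)) = 43.95 - j76.12 V
Step 2 — Sum components: V_total = 16.96 + j40.8 V.
Step 3 — Convert to polar: |V_total| = 44.18 V, ∠V_total = 67.4°.

V_total = 44.18∠67.4° V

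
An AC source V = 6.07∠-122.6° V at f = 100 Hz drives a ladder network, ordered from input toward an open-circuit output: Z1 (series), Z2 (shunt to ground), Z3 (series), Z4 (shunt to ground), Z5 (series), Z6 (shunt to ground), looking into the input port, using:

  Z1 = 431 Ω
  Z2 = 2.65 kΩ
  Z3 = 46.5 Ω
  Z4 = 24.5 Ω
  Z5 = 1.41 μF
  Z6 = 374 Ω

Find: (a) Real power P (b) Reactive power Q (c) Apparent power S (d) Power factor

Step 1 — Angular frequency: ω = 2π·f = 2π·100 = 628.3 rad/s.
Step 2 — Component impedances:
  Z1: Z = R = 431 Ω
  Z2: Z = R = 2650 Ω
  Z3: Z = R = 46.5 Ω
  Z4: Z = R = 24.5 Ω
  Z5: Z = 1/(jωC) = -j/(ω·C) = 0 - j1129 Ω
  Z6: Z = R = 374 Ω
Step 3 — Ladder network (open output): work backward from the far end, alternating series and parallel combinations. Z_in = 500 - j0.4485 Ω = 500∠-0.1° Ω.
Step 4 — Source phasor: V = 6.07∠-122.6° V = -3.27 - j5.114 V.
Step 5 — Current: I = V / Z = -0.006532 - j0.01023 A = 0.01214∠-122.5° A.
Step 6 — Complex power: S = V·I* = 0.07369 - j6.611e-05 VA.
Step 7 — Real power: P = Re(S) = 0.07369 W.
Step 8 — Reactive power: Q = Im(S) = -6.611e-05 VAR.
Step 9 — Apparent power: |S| = 0.07369 VA.
Step 10 — Power factor: PF = P/|S| = 1 (leading).

(a) P = 0.07369 W  (b) Q = -6.611e-05 VAR  (c) S = 0.07369 VA  (d) PF = 1 (leading)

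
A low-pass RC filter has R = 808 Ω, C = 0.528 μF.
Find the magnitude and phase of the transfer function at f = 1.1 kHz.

Step 1 — Angular frequency: ω = 2π·1100 = 6912 rad/s.
Step 2 — Transfer function: H(jω) = 1/(1 + jωRC).
Step 3 — Denominator: 1 + jωRC = 1 + j·6912·808·5.28e-07 = 1 + j2.949.
Step 4 — H = 0.1032 - j0.3042.
Step 5 — Magnitude: |H| = 0.3212 (-9.9 dB); phase: φ = -71.3°.

|H| = 0.3212 (-9.9 dB), φ = -71.3°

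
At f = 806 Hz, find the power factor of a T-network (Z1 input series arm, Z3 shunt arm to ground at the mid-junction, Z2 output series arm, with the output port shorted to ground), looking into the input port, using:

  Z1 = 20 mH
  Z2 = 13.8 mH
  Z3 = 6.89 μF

Step 1 — Angular frequency: ω = 2π·f = 2π·806 = 5064 rad/s.
Step 2 — Component impedances:
  Z1: Z = jωL = j·5064·0.02 = 0 + j101.3 Ω
  Z2: Z = jωL = j·5064·0.0138 = 0 + j69.89 Ω
  Z3: Z = 1/(jωC) = -j/(ω·C) = 0 - j28.66 Ω
Step 3 — With the output port shorted to ground, the output series arm Z2 runs from the junction to ground; the shunt arm Z3 also runs from the junction to ground. They appear in parallel: Z3 || Z2 = 0 - j48.58 Ω.
Step 4 — Series with input arm Z1: Z_in = Z1 + (Z3 || Z2) = 0 + j52.7 Ω = 52.7∠90.0° Ω.
Step 5 — Power factor: PF = cos(φ) = Re(Z)/|Z| = 0/52.7 = 0.
Step 6 — Type: Im(Z) = 52.7 ⇒ lagging (phase φ = 90.0°).

PF = 0 (lagging, φ = 90.0°)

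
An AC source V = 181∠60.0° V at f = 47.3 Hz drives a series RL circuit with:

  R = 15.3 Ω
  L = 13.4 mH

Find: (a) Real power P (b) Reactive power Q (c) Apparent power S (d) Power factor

Step 1 — Angular frequency: ω = 2π·f = 2π·47.3 = 297.2 rad/s.
Step 2 — Component impedances:
  R: Z = R = 15.3 Ω
  L: Z = jωL = j·297.2·0.0134 = 0 + j3.982 Ω
Step 3 — Series combination: Z_total = R + L = 15.3 + j3.982 Ω = 15.81∠14.6° Ω.
Step 4 — Source phasor: V = 181∠60.0° V = 90.5 + j156.8 V.
Step 5 — Current: I = V / Z = 8.037 + j8.153 A = 11.45∠45.4° A.
Step 6 — Complex power: S = V·I* = 2005 + j522 VA.
Step 7 — Real power: P = Re(S) = 2005 W.
Step 8 — Reactive power: Q = Im(S) = 522 VAR.
Step 9 — Apparent power: |S| = 2072 VA.
Step 10 — Power factor: PF = P/|S| = 0.9678 (lagging).

(a) P = 2005 W  (b) Q = 522 VAR  (c) S = 2072 VA  (d) PF = 0.9678 (lagging)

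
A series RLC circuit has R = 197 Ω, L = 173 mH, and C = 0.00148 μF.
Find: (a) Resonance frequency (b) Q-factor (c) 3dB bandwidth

Step 1 — Resonance condition Im(Z)=0 gives ω₀ = 1/√(LC).
Step 2 — ω₀ = 1/√(0.173·1.48e-09) = 6.25e+04 rad/s.
Step 3 — f₀ = ω₀/(2π) = 9946 Hz.
Step 4 — Series Q: Q = ω₀L/R = 6.25e+04·0.173/197 = 54.88.
Step 5 — 3dB bandwidth: Δω = ω₀/Q = 1139 rad/s; BW = Δω/(2π) = 181.2 Hz.

(a) f₀ = 9946 Hz  (b) Q = 54.88  (c) BW = 181.2 Hz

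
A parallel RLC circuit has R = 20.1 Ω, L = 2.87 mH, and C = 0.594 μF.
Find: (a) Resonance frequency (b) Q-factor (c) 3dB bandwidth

Step 1 — Resonance: ω₀ = 1/√(LC) = 1/√(0.00287·5.94e-07) = 2.422e+04 rad/s.
Step 2 — f₀ = ω₀/(2π) = 3855 Hz.
Step 3 — Parallel Q: Q = R/(ω₀L) = 20.1/(2.422e+04·0.00287) = 0.2892.
Step 4 — Bandwidth: Δω = ω₀/Q = 8.376e+04 rad/s; BW = Δω/(2π) = 1.333e+04 Hz.

(a) f₀ = 3855 Hz  (b) Q = 0.2892  (c) BW = 1.333e+04 Hz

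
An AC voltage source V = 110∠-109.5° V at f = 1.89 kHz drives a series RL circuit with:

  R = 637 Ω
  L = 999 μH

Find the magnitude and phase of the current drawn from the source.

Step 1 — Angular frequency: ω = 2π·f = 2π·1890 = 1.188e+04 rad/s.
Step 2 — Component impedances:
  R: Z = R = 637 Ω
  L: Z = jωL = j·1.188e+04·0.000999 = 0 + j11.86 Ω
Step 3 — Series combination: Z_total = R + L = 637 + j11.86 Ω = 637.1∠1.1° Ω.
Step 4 — Source phasor: V = 110∠-109.5° V = -36.72 - j103.7 V.
Step 5 — Ohm's law: I = V / Z_total = (-36.72 - j103.7) / (637 + j11.86) = -0.06065 - j0.1616 A.
Step 6 — Convert to polar: |I| = 0.1727 A, ∠I = -110.6°.

I = 0.1727∠-110.6° A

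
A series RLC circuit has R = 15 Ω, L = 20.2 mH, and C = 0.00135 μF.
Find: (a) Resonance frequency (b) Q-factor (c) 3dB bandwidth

Step 1 — Resonance: ω₀ = 1/√(LC) = 1/√(0.0202·1.35e-09) = 1.915e+05 rad/s.
Step 2 — f₀ = ω₀/(2π) = 3.048e+04 Hz.
Step 3 — Series Q: Q = ω₀L/R = 1.915e+05·0.0202/15 = 257.9.
Step 4 — Bandwidth: Δω = ω₀/Q = 742.6 rad/s; BW = Δω/(2π) = 118.2 Hz.

(a) f₀ = 3.048e+04 Hz  (b) Q = 257.9  (c) BW = 118.2 Hz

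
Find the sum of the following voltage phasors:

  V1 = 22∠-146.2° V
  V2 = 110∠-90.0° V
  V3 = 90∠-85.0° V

Step 1 — Convert each phasor to rectangular form:
  V1 = 22·(cos(-146.2°) + j·sin(-146.2°)) = -18.28 - j12.24 V
  V2 = 110·(cos(-90.0°) + j·sin(-90.0°)) = 0 - j110 V
  V3 = 90·(cos(-85.0°) + j·sin(-85.0°)) = 7.844 - j89.66 V
Step 2 — Sum components: V_total = -10.44 - j211.9 V.
Step 3 — Convert to polar: |V_total| = 212.2 V, ∠V_total = -92.8°.

V_total = 212.2∠-92.8° V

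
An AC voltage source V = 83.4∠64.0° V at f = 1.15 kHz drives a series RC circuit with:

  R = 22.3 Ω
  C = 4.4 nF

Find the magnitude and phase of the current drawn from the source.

Step 1 — Angular frequency: ω = 2π·f = 2π·1150 = 7226 rad/s.
Step 2 — Component impedances:
  R: Z = R = 22.3 Ω
  C: Z = 1/(jωC) = -j/(ω·C) = 0 - j3.145e+04 Ω
Step 3 — Series combination: Z_total = R + C = 22.3 - j3.145e+04 Ω = 3.145e+04∠-90.0° Ω.
Step 4 — Source phasor: V = 83.4∠64.0° V = 36.56 + j74.96 V.
Step 5 — Ohm's law: I = V / Z_total = (36.56 + j74.96) / (22.3 - j3.145e+04) = -0.002382 + j0.001164 A.
Step 6 — Convert to polar: |I| = 0.002652 A, ∠I = 154.0°.

I = 0.002652∠154.0° A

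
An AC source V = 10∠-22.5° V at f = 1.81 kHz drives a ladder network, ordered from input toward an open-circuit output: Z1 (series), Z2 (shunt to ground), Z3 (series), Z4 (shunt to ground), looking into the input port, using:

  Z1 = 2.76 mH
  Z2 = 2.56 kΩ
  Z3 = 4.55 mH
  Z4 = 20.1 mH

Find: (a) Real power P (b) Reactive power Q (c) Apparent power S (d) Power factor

Step 1 — Angular frequency: ω = 2π·f = 2π·1810 = 1.137e+04 rad/s.
Step 2 — Component impedances:
  Z1: Z = jωL = j·1.137e+04·0.00276 = 0 + j31.39 Ω
  Z2: Z = R = 2560 Ω
  Z3: Z = jωL = j·1.137e+04·0.00455 = 0 + j51.75 Ω
  Z4: Z = jωL = j·1.137e+04·0.0201 = 0 + j228.6 Ω
Step 3 — Ladder network (open output): work backward from the far end, alternating series and parallel combinations. Z_in = 30.33 + j308.4 Ω = 309.9∠84.4° Ω.
Step 4 — Source phasor: V = 10∠-22.5° V = 9.239 - j3.827 V.
Step 5 — Current: I = V / Z = -0.009371 - j0.03088 A = 0.03227∠-106.9° A.
Step 6 — Complex power: S = V·I* = 0.03159 + j0.3211 VA.
Step 7 — Real power: P = Re(S) = 0.03159 W.
Step 8 — Reactive power: Q = Im(S) = 0.3211 VAR.
Step 9 — Apparent power: |S| = 0.3227 VA.
Step 10 — Power factor: PF = P/|S| = 0.09789 (lagging).

(a) P = 0.03159 W  (b) Q = 0.3211 VAR  (c) S = 0.3227 VA  (d) PF = 0.09789 (lagging)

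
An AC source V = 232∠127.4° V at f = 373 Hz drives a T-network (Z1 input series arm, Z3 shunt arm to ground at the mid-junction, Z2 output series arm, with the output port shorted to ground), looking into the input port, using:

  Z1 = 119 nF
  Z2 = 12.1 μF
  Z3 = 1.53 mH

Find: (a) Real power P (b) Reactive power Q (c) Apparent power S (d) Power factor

Step 1 — Angular frequency: ω = 2π·f = 2π·373 = 2344 rad/s.
Step 2 — Component impedances:
  Z1: Z = 1/(jωC) = -j/(ω·C) = 0 - j3586 Ω
  Z2: Z = 1/(jωC) = -j/(ω·C) = 0 - j35.26 Ω
  Z3: Z = jωL = j·2344·0.00153 = 0 + j3.586 Ω
Step 3 — With the output port shorted to ground, the output series arm Z2 runs from the junction to ground; the shunt arm Z3 also runs from the junction to ground. They appear in parallel: Z3 || Z2 = 0 + j3.992 Ω.
Step 4 — Series with input arm Z1: Z_in = Z1 + (Z3 || Z2) = 0 - j3582 Ω = 3582∠-90.0° Ω.
Step 5 — Source phasor: V = 232∠127.4° V = -140.9 + j184.3 V.
Step 6 — Current: I = V / Z = -0.05146 - j0.03934 A = 0.06477∠-142.6° A.
Step 7 — Complex power: S = V·I* = 0 - j15.03 VA.
Step 8 — Real power: P = Re(S) = 0 W.
Step 9 — Reactive power: Q = Im(S) = -15.03 VAR.
Step 10 — Apparent power: |S| = 15.03 VA.
Step 11 — Power factor: PF = P/|S| = 0 (leading).

(a) P = 0 W  (b) Q = -15.03 VAR  (c) S = 15.03 VA  (d) PF = 0 (leading)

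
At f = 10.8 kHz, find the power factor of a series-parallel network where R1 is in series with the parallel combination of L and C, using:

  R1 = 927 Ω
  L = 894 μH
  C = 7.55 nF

Step 1 — Angular frequency: ω = 2π·f = 2π·1.08e+04 = 6.786e+04 rad/s.
Step 2 — Component impedances:
  R1: Z = R = 927 Ω
  L: Z = jωL = j·6.786e+04·0.000894 = 0 + j60.67 Ω
  C: Z = 1/(jωC) = -j/(ω·C) = 0 - j1952 Ω
Step 3 — Parallel branch: L || C = 1/(1/L + 1/C) = 0 + j62.61 Ω.
Step 4 — Series with R1: Z_total = R1 + (L || C) = 927 + j62.61 Ω = 929.1∠3.9° Ω.
Step 5 — Power factor: PF = cos(φ) = Re(Z)/|Z| = 927/929.1 = 0.9977.
Step 6 — Type: Im(Z) = 62.61 ⇒ lagging (phase φ = 3.9°).

PF = 0.9977 (lagging, φ = 3.9°)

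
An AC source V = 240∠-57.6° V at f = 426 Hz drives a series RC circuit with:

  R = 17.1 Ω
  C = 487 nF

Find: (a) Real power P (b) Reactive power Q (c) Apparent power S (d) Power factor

Step 1 — Angular frequency: ω = 2π·f = 2π·426 = 2677 rad/s.
Step 2 — Component impedances:
  R: Z = R = 17.1 Ω
  C: Z = 1/(jωC) = -j/(ω·C) = 0 - j767.2 Ω
Step 3 — Series combination: Z_total = R + C = 17.1 - j767.2 Ω = 767.3∠-88.7° Ω.
Step 4 — Source phasor: V = 240∠-57.6° V = 128.6 - j202.6 V.
Step 5 — Current: I = V / Z = 0.2677 + j0.1617 A = 0.3128∠31.1° A.
Step 6 — Complex power: S = V·I* = 1.673 - j75.05 VA.
Step 7 — Real power: P = Re(S) = 1.673 W.
Step 8 — Reactive power: Q = Im(S) = -75.05 VAR.
Step 9 — Apparent power: |S| = 75.06 VA.
Step 10 — Power factor: PF = P/|S| = 0.02228 (leading).

(a) P = 1.673 W  (b) Q = -75.05 VAR  (c) S = 75.06 VA  (d) PF = 0.02228 (leading)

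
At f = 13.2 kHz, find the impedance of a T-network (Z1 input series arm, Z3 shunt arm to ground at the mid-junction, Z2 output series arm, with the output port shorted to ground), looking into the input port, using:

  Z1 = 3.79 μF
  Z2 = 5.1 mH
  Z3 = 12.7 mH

Step 1 — Angular frequency: ω = 2π·f = 2π·1.32e+04 = 8.294e+04 rad/s.
Step 2 — Component impedances:
  Z1: Z = 1/(jωC) = -j/(ω·C) = 0 - j3.181 Ω
  Z2: Z = jωL = j·8.294e+04·0.0051 = 0 + j423 Ω
  Z3: Z = jωL = j·8.294e+04·0.0127 = 0 + j1053 Ω
Step 3 — With the output port shorted to ground, the output series arm Z2 runs from the junction to ground; the shunt arm Z3 also runs from the junction to ground. They appear in parallel: Z3 || Z2 = 0 + j301.8 Ω.
Step 4 — Series with input arm Z1: Z_in = Z1 + (Z3 || Z2) = 0 + j298.6 Ω = 298.6∠90.0° Ω.

Z = 0 + j298.6 Ω = 298.6∠90.0° Ω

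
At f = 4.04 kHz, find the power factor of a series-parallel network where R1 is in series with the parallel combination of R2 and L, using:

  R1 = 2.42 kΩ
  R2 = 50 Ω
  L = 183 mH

Step 1 — Angular frequency: ω = 2π·f = 2π·4040 = 2.538e+04 rad/s.
Step 2 — Component impedances:
  R1: Z = R = 2420 Ω
  R2: Z = R = 50 Ω
  L: Z = jωL = j·2.538e+04·0.183 = 0 + j4645 Ω
Step 3 — Parallel branch: R2 || L = 1/(1/R2 + 1/L) = 49.99 + j0.5381 Ω.
Step 4 — Series with R1: Z_total = R1 + (R2 || L) = 2470 + j0.5381 Ω = 2470∠0.0° Ω.
Step 5 — Power factor: PF = cos(φ) = Re(Z)/|Z| = 2470/2470 = 1.
Step 6 — Type: Im(Z) = 0.5381 ⇒ lagging (phase φ = 0.0°).

PF = 1 (lagging, φ = 0.0°)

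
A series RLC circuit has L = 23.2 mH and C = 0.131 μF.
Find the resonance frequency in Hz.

Step 1 — Resonance condition Im(Z)=0 gives ω₀ = 1/√(LC).
Step 2 — ω₀ = 1/√(0.0232·1.31e-07) = 1.814e+04 rad/s.
Step 3 — f₀ = ω₀/(2π) = 2887 Hz.

f₀ = 2887 Hz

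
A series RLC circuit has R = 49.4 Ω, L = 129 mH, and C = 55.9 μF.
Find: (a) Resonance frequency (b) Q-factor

Step 1 — Resonance condition Im(Z)=0 gives ω₀ = 1/√(LC).
Step 2 — ω₀ = 1/√(0.129·5.59e-05) = 372.4 rad/s.
Step 3 — f₀ = ω₀/(2π) = 59.27 Hz.
Step 4 — Series Q: Q = ω₀L/R = 372.4·0.129/49.4 = 0.9724.

(a) f₀ = 59.27 Hz  (b) Q = 0.9724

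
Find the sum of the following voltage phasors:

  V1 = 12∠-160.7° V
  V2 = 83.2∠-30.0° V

Step 1 — Convert each phasor to rectangular form:
  V1 = 12·(cos(-160.7°) + j·sin(-160.7°)) = -11.33 - j3.966 V
  V2 = 83.2·(cos(-30.0°) + j·sin(-30.0°)) = 72.05 - j41.6 V
Step 2 — Sum components: V_total = 60.73 - j45.57 V.
Step 3 — Convert to polar: |V_total| = 75.92 V, ∠V_total = -36.9°.

V_total = 75.92∠-36.9° V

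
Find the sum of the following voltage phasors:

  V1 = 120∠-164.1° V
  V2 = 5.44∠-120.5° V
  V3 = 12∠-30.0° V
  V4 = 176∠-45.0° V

Step 1 — Convert each phasor to rectangular form:
  V1 = 120·(cos(-164.1°) + j·sin(-164.1°)) = -115.4 - j32.88 V
  V2 = 5.44·(cos(-120.5°) + j·sin(-120.5°)) = -2.761 - j4.687 V
  V3 = 12·(cos(-30.0°) + j·sin(-30.0°)) = 10.39 - j6 V
  V4 = 176·(cos(-45.0°) + j·sin(-45.0°)) = 124.5 - j124.5 V
Step 2 — Sum components: V_total = 16.67 - j168 V.
Step 3 — Convert to polar: |V_total| = 168.8 V, ∠V_total = -84.3°.

V_total = 168.8∠-84.3° V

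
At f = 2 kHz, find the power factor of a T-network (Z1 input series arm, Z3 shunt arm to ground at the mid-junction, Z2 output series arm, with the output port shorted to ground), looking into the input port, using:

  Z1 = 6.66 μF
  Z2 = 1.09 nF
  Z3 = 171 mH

Step 1 — Angular frequency: ω = 2π·f = 2π·2000 = 1.257e+04 rad/s.
Step 2 — Component impedances:
  Z1: Z = 1/(jωC) = -j/(ω·C) = 0 - j11.95 Ω
  Z2: Z = 1/(jωC) = -j/(ω·C) = 0 - j7.301e+04 Ω
  Z3: Z = jωL = j·1.257e+04·0.171 = 0 + j2149 Ω
Step 3 — With the output port shorted to ground, the output series arm Z2 runs from the junction to ground; the shunt arm Z3 also runs from the junction to ground. They appear in parallel: Z3 || Z2 = 0 + j2214 Ω.
Step 4 — Series with input arm Z1: Z_in = Z1 + (Z3 || Z2) = 0 + j2202 Ω = 2202∠90.0° Ω.
Step 5 — Power factor: PF = cos(φ) = Re(Z)/|Z| = 0/2202 = 0.
Step 6 — Type: Im(Z) = 2202 ⇒ lagging (phase φ = 90.0°).

PF = 0 (lagging, φ = 90.0°)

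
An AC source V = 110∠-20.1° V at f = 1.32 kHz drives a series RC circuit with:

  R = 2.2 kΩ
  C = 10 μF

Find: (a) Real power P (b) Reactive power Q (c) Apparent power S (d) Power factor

Step 1 — Angular frequency: ω = 2π·f = 2π·1320 = 8294 rad/s.
Step 2 — Component impedances:
  R: Z = R = 2200 Ω
  C: Z = 1/(jωC) = -j/(ω·C) = 0 - j12.06 Ω
Step 3 — Series combination: Z_total = R + C = 2200 - j12.06 Ω = 2200∠-0.3° Ω.
Step 4 — Source phasor: V = 110∠-20.1° V = 103.3 - j37.8 V.
Step 5 — Current: I = V / Z = 0.04705 - j0.01693 A = 0.05∠-19.8° A.
Step 6 — Complex power: S = V·I* = 5.5 - j0.03014 VA.
Step 7 — Real power: P = Re(S) = 5.5 W.
Step 8 — Reactive power: Q = Im(S) = -0.03014 VAR.
Step 9 — Apparent power: |S| = 5.5 VA.
Step 10 — Power factor: PF = P/|S| = 1 (leading).

(a) P = 5.5 W  (b) Q = -0.03014 VAR  (c) S = 5.5 VA  (d) PF = 1 (leading)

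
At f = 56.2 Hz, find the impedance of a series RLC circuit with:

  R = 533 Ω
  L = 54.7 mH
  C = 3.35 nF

Step 1 — Angular frequency: ω = 2π·f = 2π·56.2 = 353.1 rad/s.
Step 2 — Component impedances:
  R: Z = R = 533 Ω
  L: Z = jωL = j·353.1·0.0547 = 0 + j19.32 Ω
  C: Z = 1/(jωC) = -j/(ω·C) = 0 - j8.454e+05 Ω
Step 3 — Series combination: Z_total = R + L + C = 533 - j8.453e+05 Ω = 8.453e+05∠-90.0° Ω.

Z = 533 - j8.453e+05 Ω = 8.453e+05∠-90.0° Ω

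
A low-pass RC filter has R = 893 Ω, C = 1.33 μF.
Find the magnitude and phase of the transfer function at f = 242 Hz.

Step 1 — Angular frequency: ω = 2π·242 = 1521 rad/s.
Step 2 — Transfer function: H(jω) = 1/(1 + jωRC).
Step 3 — Denominator: 1 + jωRC = 1 + j·1521·893·1.33e-06 = 1 + j1.806.
Step 4 — H = 0.2347 - j0.4238.
Step 5 — Magnitude: |H| = 0.4844 (-6.3 dB); phase: φ = -61.0°.

|H| = 0.4844 (-6.3 dB), φ = -61.0°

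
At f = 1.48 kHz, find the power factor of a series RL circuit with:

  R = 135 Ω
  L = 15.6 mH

Step 1 — Angular frequency: ω = 2π·f = 2π·1480 = 9299 rad/s.
Step 2 — Component impedances:
  R: Z = R = 135 Ω
  L: Z = jωL = j·9299·0.0156 = 0 + j145.1 Ω
Step 3 — Series combination: Z_total = R + L = 135 + j145.1 Ω = 198.2∠47.1° Ω.
Step 4 — Power factor: PF = cos(φ) = Re(Z)/|Z| = 135/198.16 = 0.6813.
Step 5 — Type: Im(Z) = 145.1 ⇒ lagging (phase φ = 47.1°).

PF = 0.6813 (lagging, φ = 47.1°)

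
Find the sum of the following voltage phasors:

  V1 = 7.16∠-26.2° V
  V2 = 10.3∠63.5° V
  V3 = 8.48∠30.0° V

Step 1 — Convert each phasor to rectangular form:
  V1 = 7.16·(cos(-26.2°) + j·sin(-26.2°)) = 6.424 - j3.161 V
  V2 = 10.3·(cos(63.5°) + j·sin(63.5°)) = 4.596 + j9.218 V
  V3 = 8.48·(cos(30.0°) + j·sin(30.0°)) = 7.344 + j4.24 V
Step 2 — Sum components: V_total = 18.36 + j10.3 V.
Step 3 — Convert to polar: |V_total| = 21.05 V, ∠V_total = 29.3°.

V_total = 21.05∠29.3° V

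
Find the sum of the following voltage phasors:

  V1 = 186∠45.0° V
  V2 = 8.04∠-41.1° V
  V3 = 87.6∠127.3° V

Step 1 — Convert each phasor to rectangular form:
  V1 = 186·(cos(45.0°) + j·sin(45.0°)) = 131.5 + j131.5 V
  V2 = 8.04·(cos(-41.1°) + j·sin(-41.1°)) = 6.059 - j5.285 V
  V3 = 87.6·(cos(127.3°) + j·sin(127.3°)) = -53.08 + j69.68 V
Step 2 — Sum components: V_total = 84.5 + j195.9 V.
Step 3 — Convert to polar: |V_total| = 213.4 V, ∠V_total = 66.7°.

V_total = 213.4∠66.7° V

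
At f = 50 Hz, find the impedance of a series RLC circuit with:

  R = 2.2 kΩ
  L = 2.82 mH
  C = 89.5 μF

Step 1 — Angular frequency: ω = 2π·f = 2π·50 = 314.2 rad/s.
Step 2 — Component impedances:
  R: Z = R = 2200 Ω
  L: Z = jωL = j·314.2·0.00282 = 0 + j0.8859 Ω
  C: Z = 1/(jωC) = -j/(ω·C) = 0 - j35.57 Ω
Step 3 — Series combination: Z_total = R + L + C = 2200 - j34.68 Ω = 2200∠-0.9° Ω.

Z = 2200 - j34.68 Ω = 2200∠-0.9° Ω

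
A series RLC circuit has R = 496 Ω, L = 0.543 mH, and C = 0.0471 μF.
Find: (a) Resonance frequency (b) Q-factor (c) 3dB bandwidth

Step 1 — Resonance: ω₀ = 1/√(LC) = 1/√(0.000543·4.71e-08) = 1.977e+05 rad/s.
Step 2 — f₀ = ω₀/(2π) = 3.147e+04 Hz.
Step 3 — Series Q: Q = ω₀L/R = 1.977e+05·0.000543/496 = 0.2165.
Step 4 — Bandwidth: Δω = ω₀/Q = 9.134e+05 rad/s; BW = Δω/(2π) = 1.454e+05 Hz.

(a) f₀ = 3.147e+04 Hz  (b) Q = 0.2165  (c) BW = 1.454e+05 Hz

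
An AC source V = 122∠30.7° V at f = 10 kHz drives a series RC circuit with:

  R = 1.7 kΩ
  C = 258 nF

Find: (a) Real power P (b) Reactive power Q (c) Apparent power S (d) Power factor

Step 1 — Angular frequency: ω = 2π·f = 2π·1e+04 = 6.283e+04 rad/s.
Step 2 — Component impedances:
  R: Z = R = 1700 Ω
  C: Z = 1/(jωC) = -j/(ω·C) = 0 - j61.69 Ω
Step 3 — Series combination: Z_total = R + C = 1700 - j61.69 Ω = 1701∠-2.1° Ω.
Step 4 — Source phasor: V = 122∠30.7° V = 104.9 + j62.29 V.
Step 5 — Current: I = V / Z = 0.0603 + j0.03883 A = 0.07172∠32.8° A.
Step 6 — Complex power: S = V·I* = 8.744 - j0.3173 VA.
Step 7 — Real power: P = Re(S) = 8.744 W.
Step 8 — Reactive power: Q = Im(S) = -0.3173 VAR.
Step 9 — Apparent power: |S| = 8.75 VA.
Step 10 — Power factor: PF = P/|S| = 0.9993 (leading).

(a) P = 8.744 W  (b) Q = -0.3173 VAR  (c) S = 8.75 VA  (d) PF = 0.9993 (leading)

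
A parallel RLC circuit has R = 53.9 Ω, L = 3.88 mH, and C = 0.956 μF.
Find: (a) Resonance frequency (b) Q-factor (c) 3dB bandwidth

Step 1 — Resonance: ω₀ = 1/√(LC) = 1/√(0.00388·9.56e-07) = 1.642e+04 rad/s.
Step 2 — f₀ = ω₀/(2π) = 2613 Hz.
Step 3 — Parallel Q: Q = R/(ω₀L) = 53.9/(1.642e+04·0.00388) = 0.8461.
Step 4 — Bandwidth: Δω = ω₀/Q = 1.941e+04 rad/s; BW = Δω/(2π) = 3089 Hz.

(a) f₀ = 2613 Hz  (b) Q = 0.8461  (c) BW = 3089 Hz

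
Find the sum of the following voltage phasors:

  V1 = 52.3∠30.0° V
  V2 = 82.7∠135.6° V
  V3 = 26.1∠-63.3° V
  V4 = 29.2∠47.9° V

Step 1 — Convert each phasor to rectangular form:
  V1 = 52.3·(cos(30.0°) + j·sin(30.0°)) = 45.29 + j26.15 V
  V2 = 82.7·(cos(135.6°) + j·sin(135.6°)) = -59.09 + j57.86 V
  V3 = 26.1·(cos(-63.3°) + j·sin(-63.3°)) = 11.73 - j23.32 V
  V4 = 29.2·(cos(47.9°) + j·sin(47.9°)) = 19.58 + j21.67 V
Step 2 — Sum components: V_total = 17.51 + j82.36 V.
Step 3 — Convert to polar: |V_total| = 84.2 V, ∠V_total = 78.0°.

V_total = 84.2∠78.0° V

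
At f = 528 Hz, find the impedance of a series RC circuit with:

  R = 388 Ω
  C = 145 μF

Step 1 — Angular frequency: ω = 2π·f = 2π·528 = 3318 rad/s.
Step 2 — Component impedances:
  R: Z = R = 388 Ω
  C: Z = 1/(jωC) = -j/(ω·C) = 0 - j2.079 Ω
Step 3 — Series combination: Z_total = R + C = 388 - j2.079 Ω = 388∠-0.3° Ω.

Z = 388 - j2.079 Ω = 388∠-0.3° Ω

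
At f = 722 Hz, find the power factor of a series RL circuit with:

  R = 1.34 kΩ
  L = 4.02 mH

Step 1 — Angular frequency: ω = 2π·f = 2π·722 = 4536 rad/s.
Step 2 — Component impedances:
  R: Z = R = 1340 Ω
  L: Z = jωL = j·4536·0.00402 = 0 + j18.24 Ω
Step 3 — Series combination: Z_total = R + L = 1340 + j18.24 Ω = 1340∠0.8° Ω.
Step 4 — Power factor: PF = cos(φ) = Re(Z)/|Z| = 1340/1340.1 = 0.9999.
Step 5 — Type: Im(Z) = 18.24 ⇒ lagging (phase φ = 0.8°).

PF = 0.9999 (lagging, φ = 0.8°)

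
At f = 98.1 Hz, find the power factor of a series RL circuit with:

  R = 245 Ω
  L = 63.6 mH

Step 1 — Angular frequency: ω = 2π·f = 2π·98.1 = 616.4 rad/s.
Step 2 — Component impedances:
  R: Z = R = 245 Ω
  L: Z = jωL = j·616.4·0.0636 = 0 + j39.2 Ω
Step 3 — Series combination: Z_total = R + L = 245 + j39.2 Ω = 248.1∠9.1° Ω.
Step 4 — Power factor: PF = cos(φ) = Re(Z)/|Z| = 245/248.12 = 0.9874.
Step 5 — Type: Im(Z) = 39.2 ⇒ lagging (phase φ = 9.1°).

PF = 0.9874 (lagging, φ = 9.1°)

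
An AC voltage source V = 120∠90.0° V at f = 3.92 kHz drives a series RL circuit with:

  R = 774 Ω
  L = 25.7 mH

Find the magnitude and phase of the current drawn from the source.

Step 1 — Angular frequency: ω = 2π·f = 2π·3920 = 2.463e+04 rad/s.
Step 2 — Component impedances:
  R: Z = R = 774 Ω
  L: Z = jωL = j·2.463e+04·0.0257 = 0 + j633 Ω
Step 3 — Series combination: Z_total = R + L = 774 + j633 Ω = 999.9∠39.3° Ω.
Step 4 — Source phasor: V = 120∠90.0° V = 0 + j120 V.
Step 5 — Ohm's law: I = V / Z_total = (0 + j120) / (774 + j633) = 0.07598 + j0.0929 A.
Step 6 — Convert to polar: |I| = 0.12 A, ∠I = 50.7°.

I = 0.12∠50.7° A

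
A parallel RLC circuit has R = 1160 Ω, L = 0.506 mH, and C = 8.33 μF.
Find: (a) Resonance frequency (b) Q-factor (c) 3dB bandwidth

Step 1 — Resonance: ω₀ = 1/√(LC) = 1/√(0.000506·8.33e-06) = 1.54e+04 rad/s.
Step 2 — f₀ = ω₀/(2π) = 2451 Hz.
Step 3 — Parallel Q: Q = R/(ω₀L) = 1160/(1.54e+04·0.000506) = 148.8.
Step 4 — Bandwidth: Δω = ω₀/Q = 103.5 rad/s; BW = Δω/(2π) = 16.47 Hz.

(a) f₀ = 2451 Hz  (b) Q = 148.8  (c) BW = 16.47 Hz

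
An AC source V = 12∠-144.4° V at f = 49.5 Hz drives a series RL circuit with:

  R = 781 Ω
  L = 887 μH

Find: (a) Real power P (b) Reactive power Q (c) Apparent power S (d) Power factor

Step 1 — Angular frequency: ω = 2π·f = 2π·49.5 = 311 rad/s.
Step 2 — Component impedances:
  R: Z = R = 781 Ω
  L: Z = jωL = j·311·0.000887 = 0 + j0.2759 Ω
Step 3 — Series combination: Z_total = R + L = 781 + j0.2759 Ω = 781∠0.0° Ω.
Step 4 — Source phasor: V = 12∠-144.4° V = -9.757 - j6.985 V.
Step 5 — Current: I = V / Z = -0.0125 - j0.00894 A = 0.01536∠-144.4° A.
Step 6 — Complex power: S = V·I* = 0.1844 + j6.513e-05 VA.
Step 7 — Real power: P = Re(S) = 0.1844 W.
Step 8 — Reactive power: Q = Im(S) = 6.513e-05 VAR.
Step 9 — Apparent power: |S| = 0.1844 VA.
Step 10 — Power factor: PF = P/|S| = 1 (lagging).

(a) P = 0.1844 W  (b) Q = 6.513e-05 VAR  (c) S = 0.1844 VA  (d) PF = 1 (lagging)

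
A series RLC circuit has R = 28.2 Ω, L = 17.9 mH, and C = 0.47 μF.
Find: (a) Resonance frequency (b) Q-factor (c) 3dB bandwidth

Step 1 — Resonance condition Im(Z)=0 gives ω₀ = 1/√(LC).
Step 2 — ω₀ = 1/√(0.0179·4.7e-07) = 1.09e+04 rad/s.
Step 3 — f₀ = ω₀/(2π) = 1735 Hz.
Step 4 — Series Q: Q = ω₀L/R = 1.09e+04·0.0179/28.2 = 6.92.
Step 5 — 3dB bandwidth: Δω = ω₀/Q = 1575 rad/s; BW = Δω/(2π) = 250.7 Hz.

(a) f₀ = 1735 Hz  (b) Q = 6.92  (c) BW = 250.7 Hz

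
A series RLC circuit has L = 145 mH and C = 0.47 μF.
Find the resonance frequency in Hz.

Step 1 — Resonance condition Im(Z)=0 gives ω₀ = 1/√(LC).
Step 2 — ω₀ = 1/√(0.145·4.7e-07) = 3831 rad/s.
Step 3 — f₀ = ω₀/(2π) = 609.7 Hz.

f₀ = 609.7 Hz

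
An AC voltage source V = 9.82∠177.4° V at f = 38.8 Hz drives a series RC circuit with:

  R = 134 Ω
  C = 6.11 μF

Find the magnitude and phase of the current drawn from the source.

Step 1 — Angular frequency: ω = 2π·f = 2π·38.8 = 243.8 rad/s.
Step 2 — Component impedances:
  R: Z = R = 134 Ω
  C: Z = 1/(jωC) = -j/(ω·C) = 0 - j671.3 Ω
Step 3 — Series combination: Z_total = R + C = 134 - j671.3 Ω = 684.6∠-78.7° Ω.
Step 4 — Source phasor: V = 9.82∠177.4° V = -9.81 + j0.4455 V.
Step 5 — Ohm's law: I = V / Z_total = (-9.81 + j0.4455) / (134 - j671.3) = -0.003443 - j0.01393 A.
Step 6 — Convert to polar: |I| = 0.01434 A, ∠I = -103.9°.

I = 0.01434∠-103.9° A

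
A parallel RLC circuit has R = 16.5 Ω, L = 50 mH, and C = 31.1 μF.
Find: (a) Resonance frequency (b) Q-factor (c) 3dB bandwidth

Step 1 — Resonance: ω₀ = 1/√(LC) = 1/√(0.05·3.11e-05) = 801.9 rad/s.
Step 2 — f₀ = ω₀/(2π) = 127.6 Hz.
Step 3 — Parallel Q: Q = R/(ω₀L) = 16.5/(801.9·0.05) = 0.4115.
Step 4 — Bandwidth: Δω = ω₀/Q = 1949 rad/s; BW = Δω/(2π) = 310.2 Hz.

(a) f₀ = 127.6 Hz  (b) Q = 0.4115  (c) BW = 310.2 Hz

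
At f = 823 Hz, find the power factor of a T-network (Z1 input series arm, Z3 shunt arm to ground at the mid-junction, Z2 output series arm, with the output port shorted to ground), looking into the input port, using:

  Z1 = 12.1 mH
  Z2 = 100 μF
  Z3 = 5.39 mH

Step 1 — Angular frequency: ω = 2π·f = 2π·823 = 5171 rad/s.
Step 2 — Component impedances:
  Z1: Z = jωL = j·5171·0.0121 = 0 + j62.57 Ω
  Z2: Z = 1/(jωC) = -j/(ω·C) = 0 - j1.934 Ω
  Z3: Z = jωL = j·5171·0.00539 = 0 + j27.87 Ω
Step 3 — With the output port shorted to ground, the output series arm Z2 runs from the junction to ground; the shunt arm Z3 also runs from the junction to ground. They appear in parallel: Z3 || Z2 = 0 - j2.078 Ω.
Step 4 — Series with input arm Z1: Z_in = Z1 + (Z3 || Z2) = 0 + j60.49 Ω = 60.49∠90.0° Ω.
Step 5 — Power factor: PF = cos(φ) = Re(Z)/|Z| = 0/60.49 = 0.
Step 6 — Type: Im(Z) = 60.49 ⇒ lagging (phase φ = 90.0°).

PF = 0 (lagging, φ = 90.0°)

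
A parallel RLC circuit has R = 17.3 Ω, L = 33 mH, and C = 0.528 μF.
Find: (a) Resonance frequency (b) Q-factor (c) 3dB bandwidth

Step 1 — Resonance: ω₀ = 1/√(LC) = 1/√(0.033·5.28e-07) = 7576 rad/s.
Step 2 — f₀ = ω₀/(2π) = 1206 Hz.
Step 3 — Parallel Q: Q = R/(ω₀L) = 17.3/(7576·0.033) = 0.0692.
Step 4 — Bandwidth: Δω = ω₀/Q = 1.095e+05 rad/s; BW = Δω/(2π) = 1.742e+04 Hz.

(a) f₀ = 1206 Hz  (b) Q = 0.0692  (c) BW = 1.742e+04 Hz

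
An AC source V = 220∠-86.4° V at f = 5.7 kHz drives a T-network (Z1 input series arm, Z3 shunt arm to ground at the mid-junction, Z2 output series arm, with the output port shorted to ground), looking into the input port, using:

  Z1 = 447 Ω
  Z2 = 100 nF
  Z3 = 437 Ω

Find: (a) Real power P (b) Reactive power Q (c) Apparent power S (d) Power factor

Step 1 — Angular frequency: ω = 2π·f = 2π·5700 = 3.581e+04 rad/s.
Step 2 — Component impedances:
  Z1: Z = R = 447 Ω
  Z2: Z = 1/(jωC) = -j/(ω·C) = 0 - j279.2 Ω
  Z3: Z = R = 437 Ω
Step 3 — With the output port shorted to ground, the output series arm Z2 runs from the junction to ground; the shunt arm Z3 also runs from the junction to ground. They appear in parallel: Z3 || Z2 = 126.7 - j198.3 Ω.
Step 4 — Series with input arm Z1: Z_in = Z1 + (Z3 || Z2) = 573.7 - j198.3 Ω = 607∠-19.1° Ω.
Step 5 — Source phasor: V = 220∠-86.4° V = 13.81 - j219.6 V.
Step 6 — Current: I = V / Z = 0.1397 - j0.3345 A = 0.3624∠-67.3° A.
Step 7 — Complex power: S = V·I* = 75.36 - j26.05 VA.
Step 8 — Real power: P = Re(S) = 75.36 W.
Step 9 — Reactive power: Q = Im(S) = -26.05 VAR.
Step 10 — Apparent power: |S| = 79.74 VA.
Step 11 — Power factor: PF = P/|S| = 0.9451 (leading).

(a) P = 75.36 W  (b) Q = -26.05 VAR  (c) S = 79.74 VA  (d) PF = 0.9451 (leading)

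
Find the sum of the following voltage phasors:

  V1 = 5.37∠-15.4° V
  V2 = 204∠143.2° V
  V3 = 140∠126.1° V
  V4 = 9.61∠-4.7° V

Step 1 — Convert each phasor to rectangular form:
  V1 = 5.37·(cos(-15.4°) + j·sin(-15.4°)) = 5.177 - j1.426 V
  V2 = 204·(cos(143.2°) + j·sin(143.2°)) = -163.3 + j122.2 V
  V3 = 140·(cos(126.1°) + j·sin(126.1°)) = -82.49 + j113.1 V
  V4 = 9.61·(cos(-4.7°) + j·sin(-4.7°)) = 9.578 - j0.7874 V
Step 2 — Sum components: V_total = -231.1 + j233.1 V.
Step 3 — Convert to polar: |V_total| = 328.2 V, ∠V_total = 134.8°.

V_total = 328.2∠134.8° V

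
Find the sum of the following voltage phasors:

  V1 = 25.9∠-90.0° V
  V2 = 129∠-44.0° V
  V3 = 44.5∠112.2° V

Step 1 — Convert each phasor to rectangular form:
  V1 = 25.9·(cos(-90.0°) + j·sin(-90.0°)) = 0 - j25.9 V
  V2 = 129·(cos(-44.0°) + j·sin(-44.0°)) = 92.79 - j89.61 V
  V3 = 44.5·(cos(112.2°) + j·sin(112.2°)) = -16.81 + j41.2 V
Step 2 — Sum components: V_total = 75.98 - j74.31 V.
Step 3 — Convert to polar: |V_total| = 106.3 V, ∠V_total = -44.4°.

V_total = 106.3∠-44.4° V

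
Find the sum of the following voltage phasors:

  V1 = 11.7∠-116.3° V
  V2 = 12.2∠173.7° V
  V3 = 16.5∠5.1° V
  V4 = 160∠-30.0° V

Step 1 — Convert each phasor to rectangular form:
  V1 = 11.7·(cos(-116.3°) + j·sin(-116.3°)) = -5.184 - j10.49 V
  V2 = 12.2·(cos(173.7°) + j·sin(173.7°)) = -12.13 + j1.339 V
  V3 = 16.5·(cos(5.1°) + j·sin(5.1°)) = 16.43 + j1.467 V
  V4 = 160·(cos(-30.0°) + j·sin(-30.0°)) = 138.6 - j80 V
Step 2 — Sum components: V_total = 137.7 - j87.68 V.
Step 3 — Convert to polar: |V_total| = 163.2 V, ∠V_total = -32.5°.

V_total = 163.2∠-32.5° V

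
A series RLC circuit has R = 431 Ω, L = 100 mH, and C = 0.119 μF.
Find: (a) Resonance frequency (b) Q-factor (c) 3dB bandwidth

Step 1 — Resonance: ω₀ = 1/√(LC) = 1/√(0.1·1.19e-07) = 9167 rad/s.
Step 2 — f₀ = ω₀/(2π) = 1459 Hz.
Step 3 — Series Q: Q = ω₀L/R = 9167·0.1/431 = 2.127.
Step 4 — Bandwidth: Δω = ω₀/Q = 4310 rad/s; BW = Δω/(2π) = 686 Hz.

(a) f₀ = 1459 Hz  (b) Q = 2.127  (c) BW = 686 Hz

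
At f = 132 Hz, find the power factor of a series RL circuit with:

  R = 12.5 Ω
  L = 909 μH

Step 1 — Angular frequency: ω = 2π·f = 2π·132 = 829.4 rad/s.
Step 2 — Component impedances:
  R: Z = R = 12.5 Ω
  L: Z = jωL = j·829.4·0.000909 = 0 + j0.7539 Ω
Step 3 — Series combination: Z_total = R + L = 12.5 + j0.7539 Ω = 12.52∠3.5° Ω.
Step 4 — Power factor: PF = cos(φ) = Re(Z)/|Z| = 12.5/12.523 = 0.9982.
Step 5 — Type: Im(Z) = 0.7539 ⇒ lagging (phase φ = 3.5°).

PF = 0.9982 (lagging, φ = 3.5°)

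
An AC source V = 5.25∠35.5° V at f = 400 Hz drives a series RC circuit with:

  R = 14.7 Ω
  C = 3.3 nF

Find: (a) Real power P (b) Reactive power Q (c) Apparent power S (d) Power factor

Step 1 — Angular frequency: ω = 2π·f = 2π·400 = 2513 rad/s.
Step 2 — Component impedances:
  R: Z = R = 14.7 Ω
  C: Z = 1/(jωC) = -j/(ω·C) = 0 - j1.206e+05 Ω
Step 3 — Series combination: Z_total = R + C = 14.7 - j1.206e+05 Ω = 1.206e+05∠-90.0° Ω.
Step 4 — Source phasor: V = 5.25∠35.5° V = 4.274 + j3.049 V.
Step 5 — Current: I = V / Z = -2.528e-05 + j3.545e-05 A = 4.354e-05∠125.5° A.
Step 6 — Complex power: S = V·I* = 2.787e-08 - j0.0002286 VA.
Step 7 — Real power: P = Re(S) = 2.787e-08 W.
Step 8 — Reactive power: Q = Im(S) = -0.0002286 VAR.
Step 9 — Apparent power: |S| = 0.0002286 VA.
Step 10 — Power factor: PF = P/|S| = 0.0001219 (leading).

(a) P = 2.787e-08 W  (b) Q = -0.0002286 VAR  (c) S = 0.0002286 VA  (d) PF = 0.0001219 (leading)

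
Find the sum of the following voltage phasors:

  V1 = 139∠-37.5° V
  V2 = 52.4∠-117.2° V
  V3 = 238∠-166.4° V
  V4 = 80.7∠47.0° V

Step 1 — Convert each phasor to rectangular form:
  V1 = 139·(cos(-37.5°) + j·sin(-37.5°)) = 110.3 - j84.62 V
  V2 = 52.4·(cos(-117.2°) + j·sin(-117.2°)) = -23.95 - j46.61 V
  V3 = 238·(cos(-166.4°) + j·sin(-166.4°)) = -231.3 - j55.96 V
  V4 = 80.7·(cos(47.0°) + j·sin(47.0°)) = 55.04 + j59.02 V
Step 2 — Sum components: V_total = -89.97 - j128.2 V.
Step 3 — Convert to polar: |V_total| = 156.6 V, ∠V_total = -125.1°.

V_total = 156.6∠-125.1° V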